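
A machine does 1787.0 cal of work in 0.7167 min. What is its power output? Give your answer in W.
P = W/t = 7477 J / 43 s = 173.9 W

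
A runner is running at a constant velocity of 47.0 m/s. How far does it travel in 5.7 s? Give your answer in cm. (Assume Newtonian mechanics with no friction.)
d = vt (with unit conversion) = 26790.0 cm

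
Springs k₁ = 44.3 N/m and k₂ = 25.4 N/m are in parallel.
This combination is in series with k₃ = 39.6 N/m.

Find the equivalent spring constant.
k₁₂ = k₁ + k₂ = 69.7 N/m (parallel)
1/k_eq = 1/k₁₂ + 1/k₃ → k_eq = 25.25 N/m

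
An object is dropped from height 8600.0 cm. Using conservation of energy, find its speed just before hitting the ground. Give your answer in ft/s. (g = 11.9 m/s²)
mgh = ½mv² → v = √(2gh) = √(2×11.9×86) = 45.24 m/s = 148.4 ft/s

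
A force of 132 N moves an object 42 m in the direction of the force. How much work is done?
W = Fd = 132×42 = 5544.0 J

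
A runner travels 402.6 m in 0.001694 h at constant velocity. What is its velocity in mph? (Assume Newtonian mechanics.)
v = d/t (with unit conversion) = 147.7 mph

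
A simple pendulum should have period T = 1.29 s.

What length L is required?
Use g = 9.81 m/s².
T = 2π√(L/g) → L = g(T/2π)² = 9.81×(1.29/2π)² = 0.4135 m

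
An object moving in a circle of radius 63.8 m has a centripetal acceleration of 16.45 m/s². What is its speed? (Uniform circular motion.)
v = √(a_c × r) = √(16.45 × 63.8) = 32.4 m/s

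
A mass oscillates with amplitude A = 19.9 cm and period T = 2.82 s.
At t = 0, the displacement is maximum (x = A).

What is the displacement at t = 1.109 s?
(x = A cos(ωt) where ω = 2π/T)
ω = 2π/T = 2π/2.82 = 2.228 rad/s
x = A cos(ωt) = 19.9×cos(2.228×1.109) = -15.59 cm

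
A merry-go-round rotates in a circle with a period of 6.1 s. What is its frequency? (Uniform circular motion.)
f = 1/T = 1/6.1 = 0.1639 Hz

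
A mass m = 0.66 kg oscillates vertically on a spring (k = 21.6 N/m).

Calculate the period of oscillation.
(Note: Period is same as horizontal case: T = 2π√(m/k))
T = 2π√(m/k) = 2π√(0.66/21.6) = 1.098 s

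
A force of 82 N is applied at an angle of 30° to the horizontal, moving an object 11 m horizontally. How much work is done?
W = Fd cosθ = 82×11×cos(30°) = 781.15 J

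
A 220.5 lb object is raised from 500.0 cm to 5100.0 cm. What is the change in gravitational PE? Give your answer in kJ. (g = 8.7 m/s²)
ΔPE = mg(h₂ − h₁) = 100 kg × 8.7 m/s² × (51 − 5) m = 4.003e+04 J = 40.03 kJ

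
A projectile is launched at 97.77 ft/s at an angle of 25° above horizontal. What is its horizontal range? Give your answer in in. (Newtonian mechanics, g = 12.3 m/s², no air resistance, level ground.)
R = v₀² sin(2θ) / g (with unit conversion) = 2177.0 in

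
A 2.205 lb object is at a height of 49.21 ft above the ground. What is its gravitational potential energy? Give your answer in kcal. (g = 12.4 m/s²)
PE = mgh = 1 kg × 12.4 m/s² × 15 m = 186 J = 0.04446 kcal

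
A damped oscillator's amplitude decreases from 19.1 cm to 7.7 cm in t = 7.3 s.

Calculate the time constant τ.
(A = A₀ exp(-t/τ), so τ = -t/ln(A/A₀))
A/A₀ = 7.7/19.1 = 0.4031; ln(A/A₀) = -0.9085
τ = −t/ln(A/A₀) = −7.3/-0.9085 = 8.036 s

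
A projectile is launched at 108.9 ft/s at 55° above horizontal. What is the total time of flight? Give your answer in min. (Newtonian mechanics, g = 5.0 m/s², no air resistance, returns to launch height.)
T = 2v₀sin(θ)/g (with unit conversion) = 0.1813 min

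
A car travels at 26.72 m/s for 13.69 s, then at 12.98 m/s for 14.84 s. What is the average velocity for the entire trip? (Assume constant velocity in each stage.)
d₁ = v₁t₁ = 26.72 × 13.69 = 365.797 m
d₂ = v₂t₂ = 12.98 × 14.84 = 192.623 m
d_total = 558.42 m, t_total = 28.53 s
v_avg = d_total/t_total = 558.42/28.53 = 19.57 m/s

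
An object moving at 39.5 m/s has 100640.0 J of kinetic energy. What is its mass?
KE = ½mv² → m = 2KE/v² = 2×100640.0/39.5² = 129.0 kg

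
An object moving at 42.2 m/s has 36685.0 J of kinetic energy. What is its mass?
KE = ½mv² → m = 2KE/v² = 2×36685.0/42.2² = 41.2 kg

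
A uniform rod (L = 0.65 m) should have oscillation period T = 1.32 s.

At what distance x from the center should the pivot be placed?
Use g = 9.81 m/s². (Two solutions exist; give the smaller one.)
T = 2π√((L²/12 + x²)/(gx)). Let c = T²g/(4π²) = 0.433.
x² − cx + L²/12 = 0 → x = (c − √(c² − L²/3))/2 = 0.1085 m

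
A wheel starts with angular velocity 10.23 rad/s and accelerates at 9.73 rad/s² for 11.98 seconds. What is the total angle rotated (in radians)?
θ = ω₀t + ½αt² = 10.23×11.98 + ½×9.73×11.98² = 820.78 rad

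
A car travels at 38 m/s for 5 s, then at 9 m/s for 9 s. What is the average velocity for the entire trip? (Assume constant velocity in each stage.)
d₁ = v₁t₁ = 38 × 5 = 190 m
d₂ = v₂t₂ = 9 × 9 = 81 m
d_total = 271 m, t_total = 14 s
v_avg = d_total/t_total = 271/14 = 19.36 m/s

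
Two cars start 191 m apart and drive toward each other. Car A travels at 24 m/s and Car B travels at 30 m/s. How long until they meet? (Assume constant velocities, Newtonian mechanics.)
Combined speed: v_combined = 24 + 30 = 54 m/s
Time to meet: t = d/54 = 191/54 = 3.54 s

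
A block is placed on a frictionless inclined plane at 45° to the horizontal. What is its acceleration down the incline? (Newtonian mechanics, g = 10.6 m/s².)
a = g sin(θ) = 10.6 × sin(45°) = 10.6 × 0.7071 = 7.5 m/s²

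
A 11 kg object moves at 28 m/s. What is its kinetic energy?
KE = ½mv² = ½×11×28² = 4312.0 J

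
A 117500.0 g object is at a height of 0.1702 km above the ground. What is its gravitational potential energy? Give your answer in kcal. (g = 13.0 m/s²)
PE = mgh = 117.5 kg × 13.0 m/s² × 170.2 m = 2.6e+05 J = 62.14 kcal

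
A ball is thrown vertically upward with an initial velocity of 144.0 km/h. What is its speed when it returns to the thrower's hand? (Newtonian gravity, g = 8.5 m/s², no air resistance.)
By conservation of energy, the ball returns at the same speed = 144.0 km/h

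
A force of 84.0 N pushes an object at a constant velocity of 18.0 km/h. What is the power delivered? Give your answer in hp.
P = Fv = 84 N × 5 m/s = 420 W = 0.5632 hp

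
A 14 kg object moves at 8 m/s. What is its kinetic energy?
KE = ½mv² = ½×14×8² = 448.0 J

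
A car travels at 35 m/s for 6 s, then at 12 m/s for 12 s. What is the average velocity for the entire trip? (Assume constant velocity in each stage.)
d₁ = v₁t₁ = 35 × 6 = 210 m
d₂ = v₂t₂ = 12 × 12 = 144 m
d_total = 354 m, t_total = 18 s
v_avg = d_total/t_total = 354/18 = 19.67 m/s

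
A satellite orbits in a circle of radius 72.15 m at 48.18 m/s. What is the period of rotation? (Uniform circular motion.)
T = 2πr/v = 2π×72.15/48.18 = 9.41 s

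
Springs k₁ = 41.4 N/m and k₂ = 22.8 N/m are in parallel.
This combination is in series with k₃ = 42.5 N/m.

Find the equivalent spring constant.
k₁₂ = k₁ + k₂ = 64.2 N/m (parallel)
1/k_eq = 1/k₁₂ + 1/k₃ → k_eq = 25.57 N/m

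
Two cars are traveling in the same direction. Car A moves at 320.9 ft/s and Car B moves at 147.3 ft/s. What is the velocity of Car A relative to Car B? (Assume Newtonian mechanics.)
v_rel = v_A - v_B = 320.9 - 147.3 = 173.6 ft/s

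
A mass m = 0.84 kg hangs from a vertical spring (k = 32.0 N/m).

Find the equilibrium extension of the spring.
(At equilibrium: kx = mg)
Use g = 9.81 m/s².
x_eq = mg/k = 0.84×9.81/32.0 = 0.2575 m = 25.75 cm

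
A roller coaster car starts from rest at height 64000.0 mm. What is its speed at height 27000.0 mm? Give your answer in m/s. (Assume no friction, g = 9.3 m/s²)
mgh₁ = ½mv₂² + mgh₂ → v₂ = √(2g(h₁−h₂)) = √(2×9.3×(64−27)) = 26.23 m/s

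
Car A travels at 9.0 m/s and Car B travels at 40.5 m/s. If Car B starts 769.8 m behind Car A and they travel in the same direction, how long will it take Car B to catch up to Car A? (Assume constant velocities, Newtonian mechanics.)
Relative speed: v_rel = 40.5 - 9.0 = 31.5 m/s
Time to catch: t = d₀/v_rel = 769.8/31.5 = 24.44 s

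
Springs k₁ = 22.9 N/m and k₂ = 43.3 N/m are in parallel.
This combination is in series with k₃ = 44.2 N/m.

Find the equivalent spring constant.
k₁₂ = k₁ + k₂ = 66.2 N/m (parallel)
1/k_eq = 1/k₁₂ + 1/k₃ → k_eq = 26.5 N/m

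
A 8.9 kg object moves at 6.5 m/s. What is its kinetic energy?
KE = ½mv² = ½×8.9×6.5² = 188.0125 J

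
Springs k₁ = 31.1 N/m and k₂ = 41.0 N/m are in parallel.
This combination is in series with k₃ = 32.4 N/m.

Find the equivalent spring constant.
k₁₂ = k₁ + k₂ = 72.1 N/m (parallel)
1/k_eq = 1/k₁₂ + 1/k₃ → k_eq = 22.35 N/m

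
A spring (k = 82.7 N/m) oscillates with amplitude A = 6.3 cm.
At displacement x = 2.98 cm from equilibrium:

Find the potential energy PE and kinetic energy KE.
E_total = ½kA² = ½×82.7×(0.063)² = 0.1641 J
PE = ½kx² = ½×82.7×(0.0298)² = 0.03672 J
KE = E_total − PE = 0.1274 J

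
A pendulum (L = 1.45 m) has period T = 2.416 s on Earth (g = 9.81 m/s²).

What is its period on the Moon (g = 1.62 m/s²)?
T = 2π√(L/g), so T_moon/T_earth = √(g_earth/g_moon)
T_moon = 2π√(1.45/1.62) = 5.944 s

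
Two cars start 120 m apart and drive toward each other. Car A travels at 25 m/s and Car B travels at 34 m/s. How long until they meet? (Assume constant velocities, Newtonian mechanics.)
Combined speed: v_combined = 25 + 34 = 59 m/s
Time to meet: t = d/59 = 120/59 = 2.03 s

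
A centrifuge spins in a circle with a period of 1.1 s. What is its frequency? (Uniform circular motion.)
f = 1/T = 1/1.1 = 0.9091 Hz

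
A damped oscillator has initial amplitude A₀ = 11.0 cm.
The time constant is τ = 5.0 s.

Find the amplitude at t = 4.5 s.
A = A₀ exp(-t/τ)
A = A₀ exp(−t/τ) = 11.0×exp(−4.5/5.0) = 4.472 cm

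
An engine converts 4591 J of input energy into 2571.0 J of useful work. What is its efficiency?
η = W_out/W_in = 2571.0/4591 = 0.56 = 56.0%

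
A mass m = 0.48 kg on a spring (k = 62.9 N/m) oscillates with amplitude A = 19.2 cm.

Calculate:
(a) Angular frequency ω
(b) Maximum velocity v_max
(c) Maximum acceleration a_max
ω = √(k/m) = √(62.9/0.48) = 11.45 rad/s
v_max = ωA = 11.45×0.192 = 2.198 m/s
a_max = ω²A = 11.45²×0.192 = 25.16 m/s²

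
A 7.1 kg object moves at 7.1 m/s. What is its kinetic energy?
KE = ½mv² = ½×7.1×7.1² = 178.9555 J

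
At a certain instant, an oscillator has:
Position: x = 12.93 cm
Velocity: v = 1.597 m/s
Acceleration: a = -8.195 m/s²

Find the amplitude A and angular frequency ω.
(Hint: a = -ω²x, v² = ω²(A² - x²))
a = −ω²x → ω = √(|a|/x) = √(8.195/0.1293) = 7.961 rad/s
v² = ω²(A² − x²) → A = √(x² + v²/ω²) = √(0.1293² + 1.597²/7.961²) = 0.2387 m = 23.87 cm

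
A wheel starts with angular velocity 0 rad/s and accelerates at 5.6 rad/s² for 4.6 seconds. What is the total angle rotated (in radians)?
θ = ω₀t + ½αt² = 0×4.6 + ½×5.6×4.6² = 59.25 rad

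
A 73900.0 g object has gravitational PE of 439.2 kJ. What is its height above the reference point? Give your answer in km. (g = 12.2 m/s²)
PE = mgh → h = PE/(mg) = 4.392e+05 J / (73.9 kg × 12.2 m/s²) = 487.1 m = 0.4871 km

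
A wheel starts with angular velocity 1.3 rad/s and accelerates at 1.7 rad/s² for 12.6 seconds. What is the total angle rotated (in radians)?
θ = ω₀t + ½αt² = 1.3×12.6 + ½×1.7×12.6² = 151.33 rad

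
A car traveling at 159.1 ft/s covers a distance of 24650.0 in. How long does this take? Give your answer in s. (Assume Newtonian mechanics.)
t = d/v (with unit conversion) = 12.91 s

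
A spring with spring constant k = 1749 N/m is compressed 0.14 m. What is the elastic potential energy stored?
PE = ½kx² = ½×1749×0.14² = 17.14 J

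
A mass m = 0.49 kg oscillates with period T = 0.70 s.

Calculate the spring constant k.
T = 2π√(m/k) → k = m(2π/T)² = 0.49×(2π/0.7)² = 39.48 N/m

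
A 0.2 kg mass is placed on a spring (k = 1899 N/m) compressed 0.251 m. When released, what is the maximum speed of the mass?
½kx² = ½mv² → v = x√(k/m) = 0.251×√(1899/0.2) = 24.46 m/s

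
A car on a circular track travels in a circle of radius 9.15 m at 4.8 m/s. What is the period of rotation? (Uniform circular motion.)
T = 2πr/v = 2π×9.15/4.8 = 11.98 s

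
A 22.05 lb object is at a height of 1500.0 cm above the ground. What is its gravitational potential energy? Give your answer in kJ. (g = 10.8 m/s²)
PE = mgh = 10 kg × 10.8 m/s² × 15 m = 1620 J = 1.62 kJ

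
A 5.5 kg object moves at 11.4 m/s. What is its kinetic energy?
KE = ½mv² = ½×5.5×11.4² = 357.39 J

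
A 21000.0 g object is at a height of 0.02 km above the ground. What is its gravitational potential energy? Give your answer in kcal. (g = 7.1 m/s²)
PE = mgh = 21 kg × 7.1 m/s² × 20 m = 2982 J = 0.7127 kcal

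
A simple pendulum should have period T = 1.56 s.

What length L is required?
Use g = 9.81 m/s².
T = 2π√(L/g) → L = g(T/2π)² = 9.81×(1.56/2π)² = 0.6047 m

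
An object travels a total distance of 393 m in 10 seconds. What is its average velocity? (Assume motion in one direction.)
v_avg = Δd / Δt = 393 / 10 = 39.3 m/s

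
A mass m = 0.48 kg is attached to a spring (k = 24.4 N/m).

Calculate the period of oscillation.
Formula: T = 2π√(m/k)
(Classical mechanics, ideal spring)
T = 2π√(m/k) = 2π√(0.48/24.4) = 0.8813 s; f = 1/T = 1.135 Hz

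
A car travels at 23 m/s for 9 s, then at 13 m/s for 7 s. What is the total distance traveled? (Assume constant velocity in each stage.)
d₁ = v₁t₁ = 23 × 9 = 207 m
d₂ = v₂t₂ = 13 × 7 = 91 m
d_total = 207 + 91 = 298 m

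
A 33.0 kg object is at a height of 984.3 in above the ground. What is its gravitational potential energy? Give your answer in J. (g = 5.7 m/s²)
PE = mgh = 33 kg × 5.7 m/s² × 25 m = 4703 J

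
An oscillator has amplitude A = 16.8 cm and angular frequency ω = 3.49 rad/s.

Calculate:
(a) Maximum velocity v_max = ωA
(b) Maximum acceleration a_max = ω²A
v_max = ωA = 3.49×0.168 = 0.5863 m/s
a_max = ω²A = 3.49²×0.168 = 2.046 m/s²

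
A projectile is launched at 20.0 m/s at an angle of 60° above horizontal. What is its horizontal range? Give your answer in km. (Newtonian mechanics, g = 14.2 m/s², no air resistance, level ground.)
R = v₀² sin(2θ) / g (with unit conversion) = 0.0244 km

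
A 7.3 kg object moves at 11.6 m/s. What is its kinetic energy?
KE = ½mv² = ½×7.3×11.6² = 491.144 J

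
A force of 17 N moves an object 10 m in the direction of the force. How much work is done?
W = Fd = 17×10 = 170.0 J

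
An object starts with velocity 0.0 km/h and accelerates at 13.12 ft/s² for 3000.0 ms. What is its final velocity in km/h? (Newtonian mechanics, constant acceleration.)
v = v₀ + at (with unit conversion) = 43.19 km/h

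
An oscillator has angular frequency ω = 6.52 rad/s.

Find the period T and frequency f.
T = 2π/ω = 2π/6.52 = 0.9637 s; f = ω/2π = 1.038 Hz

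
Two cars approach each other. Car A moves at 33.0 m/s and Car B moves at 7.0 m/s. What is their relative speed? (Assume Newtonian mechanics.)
v_rel = v_A + v_B = 33.0 + 7.0 = 40.0 m/s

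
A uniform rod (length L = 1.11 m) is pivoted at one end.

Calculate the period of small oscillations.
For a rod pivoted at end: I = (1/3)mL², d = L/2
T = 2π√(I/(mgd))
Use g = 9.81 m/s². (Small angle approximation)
I/m = (1/3)L² = 0.4107 m²; d = L/2 = 0.555 m
T = 2π√(I/(mgd)) = 2π√(0.4107/(9.81×0.555)) = 1.726 s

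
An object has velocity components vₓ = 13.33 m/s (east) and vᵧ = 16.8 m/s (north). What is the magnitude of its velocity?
|v| = √(vₓ² + vᵧ²) = √(13.33² + 16.8²) = √(459.929) = 21.45 m/s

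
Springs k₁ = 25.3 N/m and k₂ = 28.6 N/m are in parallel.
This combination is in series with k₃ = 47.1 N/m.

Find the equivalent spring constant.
k₁₂ = k₁ + k₂ = 53.9 N/m (parallel)
1/k_eq = 1/k₁₂ + 1/k₃ → k_eq = 25.14 N/m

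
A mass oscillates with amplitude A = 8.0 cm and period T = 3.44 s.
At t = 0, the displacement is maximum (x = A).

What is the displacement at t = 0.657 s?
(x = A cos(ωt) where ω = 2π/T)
ω = 2π/T = 2π/3.44 = 1.827 rad/s
x = A cos(ωt) = 8.0×cos(1.827×0.657) = 2.899 cm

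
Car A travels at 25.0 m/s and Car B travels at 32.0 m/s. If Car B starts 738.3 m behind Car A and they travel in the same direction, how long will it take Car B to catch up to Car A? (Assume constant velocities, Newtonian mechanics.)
Relative speed: v_rel = 32.0 - 25.0 = 7 m/s
Time to catch: t = d₀/v_rel = 738.3/7 = 105.47 s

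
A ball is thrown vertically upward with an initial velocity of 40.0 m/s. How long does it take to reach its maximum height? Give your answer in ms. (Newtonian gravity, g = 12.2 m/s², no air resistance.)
t_up = v₀/g (with unit conversion) = 3279.0 ms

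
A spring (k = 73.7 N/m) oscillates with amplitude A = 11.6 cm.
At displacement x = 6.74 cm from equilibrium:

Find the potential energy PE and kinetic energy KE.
E_total = ½kA² = ½×73.7×(0.116)² = 0.4959 J
PE = ½kx² = ½×73.7×(0.0674)² = 0.1674 J
KE = E_total − PE = 0.3285 J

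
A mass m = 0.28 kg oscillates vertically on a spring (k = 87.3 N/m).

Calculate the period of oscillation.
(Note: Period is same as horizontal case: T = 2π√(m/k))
T = 2π√(m/k) = 2π√(0.28/87.3) = 0.3558 s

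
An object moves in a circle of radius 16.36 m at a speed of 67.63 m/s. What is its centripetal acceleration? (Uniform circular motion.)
a_c = v²/r = 67.63²/16.36 = 4573.82/16.36 = 279.57 m/s²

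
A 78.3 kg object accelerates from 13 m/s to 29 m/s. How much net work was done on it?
W_net = ΔKE = ½m(v₂² − v₁²) = ½×78.3×(29² − 13²) = 26308.8 J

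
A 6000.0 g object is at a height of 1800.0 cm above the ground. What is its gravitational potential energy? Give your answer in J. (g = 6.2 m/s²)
PE = mgh = 6 kg × 6.2 m/s² × 18 m = 669.6 J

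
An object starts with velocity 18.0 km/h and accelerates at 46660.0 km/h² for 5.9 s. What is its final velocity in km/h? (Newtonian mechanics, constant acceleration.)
v = v₀ + at (with unit conversion) = 94.47 km/h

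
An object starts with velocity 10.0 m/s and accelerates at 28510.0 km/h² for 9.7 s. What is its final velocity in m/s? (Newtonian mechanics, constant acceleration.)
v = v₀ + at (with unit conversion) = 31.34 m/s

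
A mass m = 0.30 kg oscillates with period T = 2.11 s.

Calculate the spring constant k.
T = 2π√(m/k) → k = m(2π/T)² = 0.3×(2π/2.11)² = 2.66 N/m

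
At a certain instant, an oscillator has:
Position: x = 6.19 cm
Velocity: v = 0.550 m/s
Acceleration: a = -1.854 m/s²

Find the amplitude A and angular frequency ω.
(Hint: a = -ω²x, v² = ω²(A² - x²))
a = −ω²x → ω = √(|a|/x) = √(1.854/0.0619) = 5.473 rad/s
v² = ω²(A² − x²) → A = √(x² + v²/ω²) = √(0.0619² + 0.55²/5.473²) = 0.118 m = 11.8 cm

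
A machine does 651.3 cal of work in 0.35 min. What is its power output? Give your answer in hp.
P = W/t = 2725 J / 21 s = 129.8 W = 0.174 hp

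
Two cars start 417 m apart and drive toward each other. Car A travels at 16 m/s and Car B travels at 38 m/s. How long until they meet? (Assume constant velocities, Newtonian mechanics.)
Combined speed: v_combined = 16 + 38 = 54 m/s
Time to meet: t = d/54 = 417/54 = 7.72 s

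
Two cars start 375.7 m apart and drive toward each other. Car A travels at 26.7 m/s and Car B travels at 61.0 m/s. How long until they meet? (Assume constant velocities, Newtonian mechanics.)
Combined speed: v_combined = 26.7 + 61.0 = 87.7 m/s
Time to meet: t = d/87.7 = 375.7/87.7 = 4.28 s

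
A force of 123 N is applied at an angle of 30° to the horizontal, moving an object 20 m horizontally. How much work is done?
W = Fd cosθ = 123×20×cos(30°) = 2130.4 J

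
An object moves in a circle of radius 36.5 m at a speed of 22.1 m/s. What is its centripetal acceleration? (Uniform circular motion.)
a_c = v²/r = 22.1²/36.5 = 488.41/36.5 = 13.38 m/s²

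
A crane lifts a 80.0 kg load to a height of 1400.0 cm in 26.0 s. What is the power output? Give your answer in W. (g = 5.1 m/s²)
W = mgh = 80×5.1×14 = 5712 J
P = W/t = 5712/26 = 219.7 W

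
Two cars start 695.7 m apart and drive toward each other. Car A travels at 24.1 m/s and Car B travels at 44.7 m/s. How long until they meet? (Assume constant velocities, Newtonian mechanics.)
Combined speed: v_combined = 24.1 + 44.7 = 68.8 m/s
Time to meet: t = d/68.8 = 695.7/68.8 = 10.11 s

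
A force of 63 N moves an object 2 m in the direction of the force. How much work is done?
W = Fd = 63×2 = 126.0 J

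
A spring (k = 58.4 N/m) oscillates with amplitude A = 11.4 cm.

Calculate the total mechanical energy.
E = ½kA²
E = ½kA² = ½×58.4×(0.114)² = 0.3795 J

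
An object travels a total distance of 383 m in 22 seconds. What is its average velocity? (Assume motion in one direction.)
v_avg = Δd / Δt = 383 / 22 = 17.41 m/s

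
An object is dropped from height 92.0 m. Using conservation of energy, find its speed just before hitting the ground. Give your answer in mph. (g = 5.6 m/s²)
mgh = ½mv² → v = √(2gh) = √(2×5.6×92) = 32.1 m/s = 71.81 mph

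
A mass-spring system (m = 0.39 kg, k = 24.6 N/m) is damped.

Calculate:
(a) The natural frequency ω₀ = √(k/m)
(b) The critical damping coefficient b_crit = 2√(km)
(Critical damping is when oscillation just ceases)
ω₀ = √(k/m) = √(24.6/0.39) = 7.942 rad/s
b_crit = 2√(km) = 2√(24.6×0.39) = 6.195 kg/s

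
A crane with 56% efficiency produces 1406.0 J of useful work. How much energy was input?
W_in = W_out/η = 1406.0/0.56 = 2510.7 J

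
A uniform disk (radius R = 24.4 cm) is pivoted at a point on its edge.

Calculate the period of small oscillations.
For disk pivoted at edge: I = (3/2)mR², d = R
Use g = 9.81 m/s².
I/m = (3/2)R² = 0.0893 m²; d = R = 0.244 m
T = 2π√((3/2)R²/(gR)) = 2π√(3R/(2g)) = 1.214 s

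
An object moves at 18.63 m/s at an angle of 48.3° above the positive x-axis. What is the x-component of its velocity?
vₓ = v cos(θ) = 18.63 × cos(48.3°) = 12.39 m/s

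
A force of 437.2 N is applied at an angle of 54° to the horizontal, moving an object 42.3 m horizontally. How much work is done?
W = Fd cosθ = 437.2×42.3×cos(54°) = 10870.0 J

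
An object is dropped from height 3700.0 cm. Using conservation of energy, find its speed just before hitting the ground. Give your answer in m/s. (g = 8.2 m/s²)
mgh = ½mv² → v = √(2gh) = √(2×8.2×37) = 24.63 m/s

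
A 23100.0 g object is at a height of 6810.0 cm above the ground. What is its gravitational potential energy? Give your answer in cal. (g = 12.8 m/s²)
PE = mgh = 23.1 kg × 12.8 m/s² × 68.1 m = 2.014e+04 J = 4813.0 cal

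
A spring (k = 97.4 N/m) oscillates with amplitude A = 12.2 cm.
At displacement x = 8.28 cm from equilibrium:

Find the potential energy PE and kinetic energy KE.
E_total = ½kA² = ½×97.4×(0.122)² = 0.7249 J
PE = ½kx² = ½×97.4×(0.0828)² = 0.3339 J
KE = E_total − PE = 0.391 J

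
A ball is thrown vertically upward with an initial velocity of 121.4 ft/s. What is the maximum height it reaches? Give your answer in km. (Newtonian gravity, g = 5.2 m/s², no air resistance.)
h_max = v₀²/(2g) (with unit conversion) = 0.1317 km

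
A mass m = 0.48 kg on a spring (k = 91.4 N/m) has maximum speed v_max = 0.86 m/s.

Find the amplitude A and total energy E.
½mv²_max = ½kA² → A = v_max√(m/k) = 0.86×√(0.48/91.4) = 0.06232 m = 6.232 cm
E = ½mv²_max = ½×0.48×0.86² = 0.1775 J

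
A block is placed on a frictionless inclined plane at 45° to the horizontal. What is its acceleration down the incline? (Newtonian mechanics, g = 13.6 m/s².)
a = g sin(θ) = 13.6 × sin(45°) = 13.6 × 0.7071 = 9.62 m/s²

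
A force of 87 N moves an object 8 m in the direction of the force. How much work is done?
W = Fd = 87×8 = 696.0 J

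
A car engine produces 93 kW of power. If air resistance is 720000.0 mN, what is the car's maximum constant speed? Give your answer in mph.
P = Fv → v = P/F = 93000 W / 720 N = 129.2 m/s = 288.9 mph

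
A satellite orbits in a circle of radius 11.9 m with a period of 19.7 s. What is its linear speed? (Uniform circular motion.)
v = 2πr/T = 2π×11.9/19.7 = 3.8 m/s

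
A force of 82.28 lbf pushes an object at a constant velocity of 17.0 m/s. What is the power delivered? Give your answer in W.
P = Fv = 366 N × 17 m/s = 6222 W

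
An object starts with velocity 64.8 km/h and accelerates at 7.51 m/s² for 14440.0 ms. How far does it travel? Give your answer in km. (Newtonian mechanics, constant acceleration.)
d = v₀t + ½at² (with unit conversion) = 1.043 km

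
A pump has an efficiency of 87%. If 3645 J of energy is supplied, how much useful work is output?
W_out = η × W_in = 0.87 × 3645 = 3171.2 J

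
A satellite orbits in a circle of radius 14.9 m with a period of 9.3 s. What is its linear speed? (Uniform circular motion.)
v = 2πr/T = 2π×14.9/9.3 = 10.07 m/s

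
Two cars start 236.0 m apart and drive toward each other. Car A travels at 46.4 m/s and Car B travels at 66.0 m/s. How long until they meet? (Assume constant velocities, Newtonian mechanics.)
Combined speed: v_combined = 46.4 + 66.0 = 112.4 m/s
Time to meet: t = d/112.4 = 236.0/112.4 = 2.1 s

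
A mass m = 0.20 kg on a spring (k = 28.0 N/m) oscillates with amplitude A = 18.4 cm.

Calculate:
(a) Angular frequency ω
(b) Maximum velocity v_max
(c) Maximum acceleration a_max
ω = √(k/m) = √(28.0/0.2) = 11.83 rad/s
v_max = ωA = 11.83×0.184 = 2.177 m/s
a_max = ω²A = 11.83²×0.184 = 25.76 m/s²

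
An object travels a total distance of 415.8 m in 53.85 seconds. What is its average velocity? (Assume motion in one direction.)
v_avg = Δd / Δt = 415.8 / 53.85 = 7.72 m/s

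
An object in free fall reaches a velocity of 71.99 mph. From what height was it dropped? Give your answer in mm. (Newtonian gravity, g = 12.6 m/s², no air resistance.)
h = v²/(2g) (with unit conversion) = 41100.0 mm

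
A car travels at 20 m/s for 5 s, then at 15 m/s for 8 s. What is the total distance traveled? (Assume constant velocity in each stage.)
d₁ = v₁t₁ = 20 × 5 = 100 m
d₂ = v₂t₂ = 15 × 8 = 120 m
d_total = 100 + 120 = 220 m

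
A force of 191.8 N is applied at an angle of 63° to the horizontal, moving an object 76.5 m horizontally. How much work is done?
W = Fd cosθ = 191.8×76.5×cos(63°) = 6661.3 J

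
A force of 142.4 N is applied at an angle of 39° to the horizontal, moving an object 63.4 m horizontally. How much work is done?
W = Fd cosθ = 142.4×63.4×cos(39°) = 7016.2 J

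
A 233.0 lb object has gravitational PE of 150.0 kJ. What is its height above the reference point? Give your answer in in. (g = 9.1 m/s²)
PE = mgh → h = PE/(mg) = 1.5e+05 J / (105.7 kg × 9.1 m/s²) = 156 m = 6140.0 in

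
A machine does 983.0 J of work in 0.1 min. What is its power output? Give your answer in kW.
P = W/t = 983 J / 6 s = 163.8 W = 0.1638 kW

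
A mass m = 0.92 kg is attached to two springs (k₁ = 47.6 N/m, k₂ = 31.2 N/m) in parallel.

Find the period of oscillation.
k_eq = k₁+k₂ = 78.8 N/m
T = 2π√(m/k_eq) = 2π√(0.92/78.8) = 0.6789 s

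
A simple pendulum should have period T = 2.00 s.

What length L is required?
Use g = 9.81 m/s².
T = 2π√(L/g) → L = g(T/2π)² = 9.81×(2.0/2π)² = 0.994 m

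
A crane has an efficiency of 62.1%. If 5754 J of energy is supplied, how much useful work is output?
W_out = η × W_in = 0.621 × 5754 = 3573.2 J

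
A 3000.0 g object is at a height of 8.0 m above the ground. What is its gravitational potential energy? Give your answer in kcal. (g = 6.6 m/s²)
PE = mgh = 3 kg × 6.6 m/s² × 8 m = 158.4 J = 0.03786 kcal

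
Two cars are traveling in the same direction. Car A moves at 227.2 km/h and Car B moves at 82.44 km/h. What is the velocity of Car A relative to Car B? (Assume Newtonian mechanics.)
v_rel = v_A - v_B = 227.2 - 82.44 = 144.8 km/h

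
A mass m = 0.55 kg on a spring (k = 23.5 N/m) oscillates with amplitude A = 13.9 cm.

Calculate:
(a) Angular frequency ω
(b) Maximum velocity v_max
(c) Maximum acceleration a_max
ω = √(k/m) = √(23.5/0.55) = 6.537 rad/s
v_max = ωA = 6.537×0.139 = 0.9086 m/s
a_max = ω²A = 6.537²×0.139 = 5.939 m/s²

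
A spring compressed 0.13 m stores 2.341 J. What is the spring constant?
PE = ½kx² → k = 2PE/x² = 2×2.341/0.13² = 277.0 N/m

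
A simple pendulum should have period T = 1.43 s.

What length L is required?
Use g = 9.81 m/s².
T = 2π√(L/g) → L = g(T/2π)² = 9.81×(1.43/2π)² = 0.5081 m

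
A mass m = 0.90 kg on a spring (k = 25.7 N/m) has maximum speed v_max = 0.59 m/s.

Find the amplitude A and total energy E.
½mv²_max = ½kA² → A = v_max√(m/k) = 0.59×√(0.9/25.7) = 0.1104 m = 11.04 cm
E = ½mv²_max = ½×0.9×0.59² = 0.1566 J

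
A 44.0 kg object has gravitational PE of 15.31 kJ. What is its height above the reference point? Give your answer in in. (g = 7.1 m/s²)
PE = mgh → h = PE/(mg) = 1.531e+04 J / (44 kg × 7.1 m/s²) = 49.01 m = 1929.0 in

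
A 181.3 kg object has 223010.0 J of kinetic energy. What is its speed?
KE = ½mv² → v = √(2KE/m) = √(2×223010.0/181.3) = 49.6 m/s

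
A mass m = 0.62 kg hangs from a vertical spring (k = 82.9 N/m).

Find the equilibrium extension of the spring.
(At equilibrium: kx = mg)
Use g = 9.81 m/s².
x_eq = mg/k = 0.62×9.81/82.9 = 0.07337 m = 7.337 cm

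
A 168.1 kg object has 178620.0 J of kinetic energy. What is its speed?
KE = ½mv² → v = √(2KE/m) = √(2×178620.0/168.1) = 46.1 m/s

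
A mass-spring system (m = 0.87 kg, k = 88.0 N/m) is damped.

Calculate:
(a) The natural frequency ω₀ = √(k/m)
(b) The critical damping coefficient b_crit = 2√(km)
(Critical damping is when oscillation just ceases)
ω₀ = √(k/m) = √(88.0/0.87) = 10.06 rad/s
b_crit = 2√(km) = 2√(88.0×0.87) = 17.5 kg/s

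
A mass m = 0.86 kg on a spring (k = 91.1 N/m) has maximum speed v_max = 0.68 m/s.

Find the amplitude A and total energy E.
½mv²_max = ½kA² → A = v_max√(m/k) = 0.68×√(0.86/91.1) = 0.06607 m = 6.607 cm
E = ½mv²_max = ½×0.86×0.68² = 0.1988 J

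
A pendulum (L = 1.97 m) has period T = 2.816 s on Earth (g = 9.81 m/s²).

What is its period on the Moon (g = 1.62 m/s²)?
T = 2π√(L/g), so T_moon/T_earth = √(g_earth/g_moon)
T_moon = 2π√(1.97/1.62) = 6.929 s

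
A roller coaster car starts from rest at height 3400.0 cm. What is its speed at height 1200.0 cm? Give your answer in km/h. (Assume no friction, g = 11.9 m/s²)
mgh₁ = ½mv₂² + mgh₂ → v₂ = √(2g(h₁−h₂)) = √(2×11.9×(34−12)) = 22.88 m/s = 82.38 km/h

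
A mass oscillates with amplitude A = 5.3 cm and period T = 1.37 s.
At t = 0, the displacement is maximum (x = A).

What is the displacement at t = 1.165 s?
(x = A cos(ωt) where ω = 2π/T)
ω = 2π/T = 2π/1.37 = 4.586 rad/s
x = A cos(ωt) = 5.3×cos(4.586×1.165) = 3.125 cm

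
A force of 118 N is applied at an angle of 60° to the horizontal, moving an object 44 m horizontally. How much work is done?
W = Fd cosθ = 118×44×cos(60°) = 2596.0 J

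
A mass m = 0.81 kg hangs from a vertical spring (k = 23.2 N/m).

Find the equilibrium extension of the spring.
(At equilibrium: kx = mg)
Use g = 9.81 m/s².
x_eq = mg/k = 0.81×9.81/23.2 = 0.3425 m = 34.25 cm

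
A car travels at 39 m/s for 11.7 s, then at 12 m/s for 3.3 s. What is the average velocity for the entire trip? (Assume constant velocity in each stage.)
d₁ = v₁t₁ = 39 × 11.7 = 456.3 m
d₂ = v₂t₂ = 12 × 3.3 = 39.6 m
d_total = 495.9 m, t_total = 15 s
v_avg = d_total/t_total = 495.9/15 = 33.06 m/s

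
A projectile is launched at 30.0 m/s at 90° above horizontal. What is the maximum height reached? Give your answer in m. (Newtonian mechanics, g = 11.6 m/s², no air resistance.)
H = v₀²sin²(θ)/(2g) = 38.79 m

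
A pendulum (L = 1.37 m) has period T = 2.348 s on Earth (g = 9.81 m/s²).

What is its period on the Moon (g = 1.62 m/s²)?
T = 2π√(L/g), so T_moon/T_earth = √(g_earth/g_moon)
T_moon = 2π√(1.37/1.62) = 5.778 s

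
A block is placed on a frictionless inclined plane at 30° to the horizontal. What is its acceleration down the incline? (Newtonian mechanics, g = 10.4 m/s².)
a = g sin(θ) = 10.4 × sin(30°) = 10.4 × 0.5 = 5.2 m/s²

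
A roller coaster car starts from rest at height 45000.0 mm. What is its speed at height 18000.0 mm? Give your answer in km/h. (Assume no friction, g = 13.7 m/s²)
mgh₁ = ½mv₂² + mgh₂ → v₂ = √(2g(h₁−h₂)) = √(2×13.7×(45−18)) = 27.2 m/s = 97.92 km/h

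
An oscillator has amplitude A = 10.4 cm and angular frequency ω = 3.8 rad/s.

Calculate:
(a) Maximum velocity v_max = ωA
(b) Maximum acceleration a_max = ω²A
v_max = ωA = 3.8×0.104 = 0.3952 m/s
a_max = ω²A = 3.8²×0.104 = 1.502 m/s²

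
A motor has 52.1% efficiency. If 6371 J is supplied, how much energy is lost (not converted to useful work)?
W_out = η × W_in = 0.521×6371 = 3319.3 J
W_lost = W_in − W_out = 6371 − 3319.3 = 3051.7 J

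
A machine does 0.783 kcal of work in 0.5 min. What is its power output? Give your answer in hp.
P = W/t = 3276 J / 30 s = 109.2 W = 0.1464 hp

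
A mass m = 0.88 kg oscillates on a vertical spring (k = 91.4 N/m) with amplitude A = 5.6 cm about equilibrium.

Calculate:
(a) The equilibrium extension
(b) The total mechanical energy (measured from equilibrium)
x_eq = mg/k = 0.88×9.81/91.4 = 0.09445 m = 9.445 cm
E = ½kA² = ½×91.4×(0.056)² = 0.1433 J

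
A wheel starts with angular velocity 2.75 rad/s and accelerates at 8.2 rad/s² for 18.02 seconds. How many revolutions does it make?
θ = ω₀t + ½αt² = 2.75×18.02 + ½×8.2×18.02² = 1380.91 rad
Revolutions = θ/(2π) = 1380.91/(2π) = 219.78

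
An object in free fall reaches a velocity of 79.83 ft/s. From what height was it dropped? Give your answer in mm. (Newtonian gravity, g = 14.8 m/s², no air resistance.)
h = v²/(2g) (with unit conversion) = 20000.0 mm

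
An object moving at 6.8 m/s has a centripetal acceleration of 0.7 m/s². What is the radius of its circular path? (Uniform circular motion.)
r = v²/a_c = 6.8²/0.7 = 66.06 m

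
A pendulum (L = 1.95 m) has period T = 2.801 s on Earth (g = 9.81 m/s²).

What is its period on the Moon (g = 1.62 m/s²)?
T = 2π√(L/g), so T_moon/T_earth = √(g_earth/g_moon)
T_moon = 2π√(1.95/1.62) = 6.893 s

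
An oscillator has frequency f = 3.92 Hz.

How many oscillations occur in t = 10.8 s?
n = f×t = 3.92×10.8 = 42.34 oscillations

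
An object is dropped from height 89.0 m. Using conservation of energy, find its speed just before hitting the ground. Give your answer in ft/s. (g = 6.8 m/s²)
mgh = ½mv² → v = √(2gh) = √(2×6.8×89) = 34.79 m/s = 114.1 ft/s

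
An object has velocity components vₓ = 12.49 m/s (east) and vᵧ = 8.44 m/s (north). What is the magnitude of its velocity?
|v| = √(vₓ² + vᵧ²) = √(12.49² + 8.44²) = √(227.234) = 15.07 m/s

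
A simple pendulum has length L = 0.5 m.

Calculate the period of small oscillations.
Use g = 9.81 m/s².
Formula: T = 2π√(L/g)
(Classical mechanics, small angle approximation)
T = 2π√(L/g) = 2π√(0.5/9.81) = 1.419 s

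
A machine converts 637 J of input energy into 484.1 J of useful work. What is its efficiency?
η = W_out/W_in = 484.1/637 = 0.76 = 76.0%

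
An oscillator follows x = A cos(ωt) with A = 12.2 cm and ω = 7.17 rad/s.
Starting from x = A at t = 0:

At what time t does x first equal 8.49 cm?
cos(ωt) = x/A = 8.49/12.2 = 0.6959
ωt = arccos(0.6959) = 0.8011 rad
t = 0.8011/7.17 = 0.1117 s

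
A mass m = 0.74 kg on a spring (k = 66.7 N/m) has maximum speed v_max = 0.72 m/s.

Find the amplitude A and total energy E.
½mv²_max = ½kA² → A = v_max√(m/k) = 0.72×√(0.74/66.7) = 0.07584 m = 7.584 cm
E = ½mv²_max = ½×0.74×0.72² = 0.1918 J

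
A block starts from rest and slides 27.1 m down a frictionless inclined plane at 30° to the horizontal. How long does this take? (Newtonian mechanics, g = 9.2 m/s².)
a = g sin(θ) = 9.2 × sin(30°) = 4.6 m/s²
t = √(2d/a) = √(2 × 27.1 / 4.6) = 3.43 s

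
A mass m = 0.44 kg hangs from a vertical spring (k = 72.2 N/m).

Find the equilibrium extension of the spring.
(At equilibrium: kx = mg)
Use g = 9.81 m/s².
x_eq = mg/k = 0.44×9.81/72.2 = 0.05978 m = 5.978 cm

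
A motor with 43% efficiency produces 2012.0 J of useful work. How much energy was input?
W_in = W_out/η = 2012.0/0.43 = 4679.1 J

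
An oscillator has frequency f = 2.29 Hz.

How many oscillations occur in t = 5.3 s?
n = f×t = 2.29×5.3 = 12.14 oscillations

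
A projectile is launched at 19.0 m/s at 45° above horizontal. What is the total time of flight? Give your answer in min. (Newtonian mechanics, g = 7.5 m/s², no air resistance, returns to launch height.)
T = 2v₀sin(θ)/g (with unit conversion) = 0.05971 min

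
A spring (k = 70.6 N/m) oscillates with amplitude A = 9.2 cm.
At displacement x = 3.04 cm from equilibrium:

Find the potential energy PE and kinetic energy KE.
E_total = ½kA² = ½×70.6×(0.092)² = 0.2988 J
PE = ½kx² = ½×70.6×(0.0304)² = 0.03262 J
KE = E_total − PE = 0.2662 J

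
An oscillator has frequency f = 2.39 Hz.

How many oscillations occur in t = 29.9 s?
n = f×t = 2.39×29.9 = 71.46 oscillations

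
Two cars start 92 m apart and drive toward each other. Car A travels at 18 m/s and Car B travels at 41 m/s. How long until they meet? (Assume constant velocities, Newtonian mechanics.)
Combined speed: v_combined = 18 + 41 = 59 m/s
Time to meet: t = d/59 = 92/59 = 1.56 s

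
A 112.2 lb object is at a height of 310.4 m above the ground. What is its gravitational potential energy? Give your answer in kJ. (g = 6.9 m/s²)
PE = mgh = 50.89 kg × 6.9 m/s² × 310.4 m = 1.09e+05 J = 109.0 kJ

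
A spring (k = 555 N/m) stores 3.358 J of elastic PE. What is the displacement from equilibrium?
PE = ½kx² → x = √(2PE/k) = √(2×3.358/555) = 0.11 m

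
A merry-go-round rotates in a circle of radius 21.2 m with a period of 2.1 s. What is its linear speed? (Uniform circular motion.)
v = 2πr/T = 2π×21.2/2.1 = 63.43 m/s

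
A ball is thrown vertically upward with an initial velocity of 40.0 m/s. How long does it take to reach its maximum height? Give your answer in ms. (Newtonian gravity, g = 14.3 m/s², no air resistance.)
t_up = v₀/g (with unit conversion) = 2797.0 ms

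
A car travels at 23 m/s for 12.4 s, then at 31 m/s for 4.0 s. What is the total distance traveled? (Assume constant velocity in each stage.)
d₁ = v₁t₁ = 23 × 12.4 = 285.2 m
d₂ = v₂t₂ = 31 × 4.0 = 124 m
d_total = 285.2 + 124 = 409.2 m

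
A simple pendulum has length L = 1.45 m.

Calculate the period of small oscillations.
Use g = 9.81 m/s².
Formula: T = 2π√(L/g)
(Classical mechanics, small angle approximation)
T = 2π√(L/g) = 2π√(1.45/9.81) = 2.416 s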